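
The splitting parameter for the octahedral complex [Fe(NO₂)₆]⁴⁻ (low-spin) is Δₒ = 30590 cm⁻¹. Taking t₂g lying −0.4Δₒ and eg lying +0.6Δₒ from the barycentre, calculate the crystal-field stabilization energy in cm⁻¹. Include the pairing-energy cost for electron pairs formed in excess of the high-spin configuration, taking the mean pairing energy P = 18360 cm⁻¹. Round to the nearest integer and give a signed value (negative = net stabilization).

Each NO₂⁻ contributes -1; 6 × (-1) = -6. With overall charge -4, Fe is in the +2 oxidation state.
Fe is in group 8, so Fe²⁺ is d⁶ (8 − 2 = 6).
Configuration: t₂g⁶ eg⁰.
CFSE(orbital) = 6×(-0.4Δₒ) + 0×(0.6Δₒ) = -2.4Δₒ; with Δₒ = 30590 cm⁻¹ that is -73416 cm⁻¹.
High-spin d⁶ would be t₂g⁴ eg² with 1 pair; low-spin has 3, so 2 excess pairs cost +2P = +36720 cm⁻¹.
Combining: -73416 + 36720 = -36696 cm⁻¹.

-36696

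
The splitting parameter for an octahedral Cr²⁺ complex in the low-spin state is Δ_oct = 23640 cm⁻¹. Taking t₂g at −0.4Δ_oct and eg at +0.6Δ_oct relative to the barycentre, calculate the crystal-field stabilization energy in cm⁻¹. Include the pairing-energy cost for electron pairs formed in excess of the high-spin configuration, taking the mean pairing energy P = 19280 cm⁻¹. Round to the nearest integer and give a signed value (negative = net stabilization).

Cr is in group 6, so Cr²⁺ is d⁴ (6 − 2 = 4).
The d⁴ electrons fill as t₂g⁴ eg⁰.
CFSE(orbital) = 4×(-0.4Δ_oct) + 0×(0.6Δ_oct) = -1.6Δ_oct; with Δ_oct = 23640 cm⁻¹ that is -37824 cm⁻¹.
Relative to high-spin t₂g³ eg¹ (0 paired), the low-spin configuration has 1 additional pair, contributing +1 × 19280 = +19280 cm⁻¹.
Overall CFSE = -37824 + 19280 = -18544 cm⁻¹.

-18544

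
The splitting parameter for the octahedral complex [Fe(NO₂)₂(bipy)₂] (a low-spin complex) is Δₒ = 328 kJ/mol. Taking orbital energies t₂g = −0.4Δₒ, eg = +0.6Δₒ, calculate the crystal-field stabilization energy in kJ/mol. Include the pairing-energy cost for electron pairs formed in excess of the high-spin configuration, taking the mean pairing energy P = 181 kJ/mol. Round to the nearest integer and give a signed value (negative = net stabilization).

Ligand charges: 2×(-1) from NO₂⁻ and 2×(+0) from bipy sum to -2; with overall charge +0, Fe is +2.
Fe²⁺: group 8, so d-count = 8 − 2 = 6.
The d⁶ electrons fill as t₂g⁶ eg⁰.
CFSE(orbital) = 6×(-0.4Δₒ) + 0×(0.6Δₒ) = -2.4Δₒ; with Δₒ = 328 kJ/mol that is -787 kJ/mol.
High-spin d⁶ would be t₂g⁴ eg² with 1 pair; low-spin has 3, so 2 excess pairs cost +2P = +362 kJ/mol.
Net CFSE = -787 + 362 = -425 kJ/mol.

-425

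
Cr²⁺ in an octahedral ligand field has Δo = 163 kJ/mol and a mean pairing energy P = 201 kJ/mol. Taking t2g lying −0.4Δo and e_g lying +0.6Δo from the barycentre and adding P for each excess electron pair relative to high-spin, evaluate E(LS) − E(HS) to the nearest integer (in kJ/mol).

Cr is in group 6, so Cr²⁺ is d⁴ (6 − 2 = 4).
High-spin: t2g^3 e_g^1, CFSE = -0.6Δo = -98 kJ/mol.
Low-spin t2g^4 e_g^0 gives -1.6Δo = -261 kJ/mol, but forming 1 extra pair costs 1P = 201 kJ/mol, so E(LS) = -261 + 201 = -60 kJ/mol.
Thus E(LS) − E(HS) = 38 kJ/mol.

38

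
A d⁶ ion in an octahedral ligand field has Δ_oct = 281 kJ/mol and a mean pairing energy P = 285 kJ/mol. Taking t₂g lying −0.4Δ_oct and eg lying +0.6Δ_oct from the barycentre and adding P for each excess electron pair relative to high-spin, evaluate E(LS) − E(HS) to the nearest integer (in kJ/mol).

8

High-spin: t₂g⁴ eg², CFSE = -0.4Δ_oct = -112 kJ/mol.
Low-spin t₂g⁶ eg⁰ gives -2.4Δ_oct = -674 kJ/mol, but forming 2 extra pairs costs 2P = 570 kJ/mol, so E(LS) = -674 + 570 = -104 kJ/mol.
Thus E(LS) − E(HS) = 8 kJ/mol.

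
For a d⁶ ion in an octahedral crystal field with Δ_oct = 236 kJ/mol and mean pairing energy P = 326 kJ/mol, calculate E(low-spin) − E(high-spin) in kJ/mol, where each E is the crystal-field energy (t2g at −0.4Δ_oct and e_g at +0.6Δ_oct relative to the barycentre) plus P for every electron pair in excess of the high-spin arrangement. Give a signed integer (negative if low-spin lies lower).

180

In the high-spin limit (t2g^4 e_g^2) the orbital term is -0.4Δ_oct = -94 kJ/mol, with no excess pairing.
Low-spin: t2g^6 e_g^0, orbital CFSE = -2.4Δ_oct = -566 kJ/mol; plus 2 excess pairs × P = +652 kJ/mol; total 86 kJ/mol.
The difference is 86 − (-94) = 180 kJ/mol, so high-spin lies lower.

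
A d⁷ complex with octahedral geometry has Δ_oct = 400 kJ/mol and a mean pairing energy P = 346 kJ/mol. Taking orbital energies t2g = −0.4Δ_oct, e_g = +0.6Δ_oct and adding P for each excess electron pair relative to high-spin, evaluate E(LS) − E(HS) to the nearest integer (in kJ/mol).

-54

High-spin d⁷ fills as t2g^5 e_g^2 with CFSE 5(−0.4) + 2(+0.6) = -0.8Δ_oct = -320 kJ/mol.
Low-spin: t2g^6 e_g^1, orbital CFSE = -1.8Δ_oct = -720 kJ/mol; plus 1 excess pair × P = +346 kJ/mol; total -374 kJ/mol.
E(LS) − E(HS) = -374 − (-320) = -54 kJ/mol.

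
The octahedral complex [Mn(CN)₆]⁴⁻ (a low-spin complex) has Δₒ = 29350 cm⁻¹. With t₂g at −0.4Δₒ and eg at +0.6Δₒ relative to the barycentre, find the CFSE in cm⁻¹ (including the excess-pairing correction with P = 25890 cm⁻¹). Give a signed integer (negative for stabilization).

Each CN⁻ contributes -1; 6 × (-1) = -6. With overall charge -4, Mn is in the +2 oxidation state.
Group 7 minus oxidation state +2 gives a d⁵ configuration for Mn²⁺.
Electron filling gives t₂g⁵ eg⁰.
The orbital stabilization is -2.0Δₒ = -2.0 × 29350 = -58700 cm⁻¹.
Relative to high-spin t₂g³ eg² (0 paired), the low-spin configuration has 2 additional pairs, contributing +2 × 25890 = +51780 cm⁻¹.
Overall CFSE = -58700 + 51780 = -6920 cm⁻¹.

-6920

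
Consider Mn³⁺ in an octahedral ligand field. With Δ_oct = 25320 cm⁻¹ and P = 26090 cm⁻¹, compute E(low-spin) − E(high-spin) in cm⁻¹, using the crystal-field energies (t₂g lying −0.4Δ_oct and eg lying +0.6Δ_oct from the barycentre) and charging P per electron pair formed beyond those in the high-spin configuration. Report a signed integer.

Mn is in group 7, so Mn³⁺ is d⁴ (7 − 3 = 4).
High-spin d⁴ fills as t₂g³ eg¹ with CFSE 3(−0.4) + 1(+0.6) = -0.6Δ_oct = -15192 cm⁻¹.
For low-spin the configuration is t₂g⁴ eg⁰: orbital energy -1.6 × 25320 = -40512 cm⁻¹, and 1 additional pair relative to high-spin adds 26090 cm⁻¹, giving -14422 cm⁻¹.
E(LS) − E(HS) = -14422 − (-15192) = 770 cm⁻¹.

770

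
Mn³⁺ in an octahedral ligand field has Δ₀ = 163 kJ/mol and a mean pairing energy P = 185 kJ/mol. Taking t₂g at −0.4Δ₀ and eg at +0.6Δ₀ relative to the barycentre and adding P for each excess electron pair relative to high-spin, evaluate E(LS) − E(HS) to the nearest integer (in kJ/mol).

22

Mn³⁺: group 7, so d-count = 7 − 3 = 4.
In the high-spin limit (t₂g³ eg¹) the orbital term is -0.6Δ₀ = -98 kJ/mol, with no excess pairing.
Low-spin: t₂g⁴ eg⁰, orbital CFSE = -1.6Δ₀ = -261 kJ/mol; plus 1 excess pair × P = +185 kJ/mol; total -76 kJ/mol.
E(LS) − E(HS) = -76 − (-98) = 22 kJ/mol.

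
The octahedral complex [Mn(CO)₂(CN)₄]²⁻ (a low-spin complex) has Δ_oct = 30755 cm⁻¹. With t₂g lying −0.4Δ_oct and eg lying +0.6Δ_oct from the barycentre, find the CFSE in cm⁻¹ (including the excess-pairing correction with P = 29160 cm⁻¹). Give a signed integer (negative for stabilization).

Ligand charges: 2×(+0) from CO and 4×(-1) from CN⁻ sum to -4; with overall charge -2, Mn is +2.
Mn²⁺: group 7, so d-count = 7 − 2 = 5.
Electron filling gives t₂g⁵ eg⁰.
Orbital CFSE = 5(-0.4) + 0(0.6) = -2.0Δ_oct = -2.0 × 30755 = -61510 cm⁻¹.
Relative to high-spin t₂g³ eg² (0 paired), the low-spin configuration has 2 additional pairs, contributing +2 × 29160 = +58320 cm⁻¹.
Overall CFSE = -61510 + 58320 = -3190 cm⁻¹.

-3190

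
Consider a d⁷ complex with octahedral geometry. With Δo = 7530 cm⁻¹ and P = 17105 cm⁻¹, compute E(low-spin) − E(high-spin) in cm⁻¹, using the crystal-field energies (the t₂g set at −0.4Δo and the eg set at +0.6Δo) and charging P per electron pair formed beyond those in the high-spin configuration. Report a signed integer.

9575

In the high-spin limit (t₂g⁵ eg²) the orbital term is -0.8Δo = -6024 cm⁻¹, with no excess pairing.
Low-spin: t₂g⁶ eg¹, orbital CFSE = -1.8Δo = -13554 cm⁻¹; plus 1 excess pair × P = +17105 cm⁻¹; total 3551 cm⁻¹.
Thus E(LS) − E(HS) = 9575 cm⁻¹.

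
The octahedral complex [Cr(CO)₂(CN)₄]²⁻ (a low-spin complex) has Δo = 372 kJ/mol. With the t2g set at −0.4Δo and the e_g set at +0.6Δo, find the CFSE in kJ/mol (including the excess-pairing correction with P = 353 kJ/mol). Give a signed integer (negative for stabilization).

-242

Ligand charges: 2×(+0) from CO and 4×(-1) from CN⁻ sum to -4; with overall charge -2, Cr is +2.
Cr is in group 6, so Cr²⁺ is d⁴ (6 − 2 = 4).
Electron filling gives t2g^4 e_g^0.
Orbital CFSE = 4(-0.4) + 0(0.6) = -1.6Δo = -1.6 × 372 = -595 kJ/mol.
High-spin d⁴ would be t2g^3 e_g^1 with 0 pairs; low-spin has 1, so 1 excess pair costs +1P = +353 kJ/mol.
Overall CFSE = -595 + 353 = -242 kJ/mol.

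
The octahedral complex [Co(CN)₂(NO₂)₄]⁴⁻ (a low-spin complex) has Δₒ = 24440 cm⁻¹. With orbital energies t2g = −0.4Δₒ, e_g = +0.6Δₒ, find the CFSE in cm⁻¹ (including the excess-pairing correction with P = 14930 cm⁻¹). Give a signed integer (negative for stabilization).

-29062

Ligand charges: 2×(-1) from CN⁻ and 4×(-1) from NO₂⁻ sum to -6; with overall charge -4, Co is +2.
Group 9 minus oxidation state +2 gives a d⁷ configuration for Co²⁺.
Configuration: t2g^6 e_g^1.
CFSE(orbital) = 6×(-0.4Δₒ) + 1×(0.6Δₒ) = -1.8Δₒ; with Δₒ = 24440 cm⁻¹ that is -43992 cm⁻¹.
High-spin d⁷ would be t2g^5 e_g^2 with 2 pairs; low-spin has 3, so 1 excess pair costs +1P = +14930 cm⁻¹.
Overall CFSE = -43992 + 14930 = -29062 cm⁻¹.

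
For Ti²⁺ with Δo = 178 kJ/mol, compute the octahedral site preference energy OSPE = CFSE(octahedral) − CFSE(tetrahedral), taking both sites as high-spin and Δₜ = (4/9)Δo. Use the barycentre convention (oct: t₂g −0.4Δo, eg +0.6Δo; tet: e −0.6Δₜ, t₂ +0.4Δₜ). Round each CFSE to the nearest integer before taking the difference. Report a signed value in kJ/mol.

-47

Group 4 minus oxidation state +2 gives a d² configuration for Ti²⁺.
Octahedral (high-spin): t₂g² eg⁰, CFSE = 2(−0.4) + 0(+0.6) = -0.8Δo = -0.8 × 178 = -142 kJ/mol.
In a tetrahedral site the filling is e² t₂⁰: CFSE(tet) = -1.2Δₜ = -1.2 × (4/9)(178) = -95 kJ/mol.
OSPE = -142 − (-95) = -47 kJ/mol.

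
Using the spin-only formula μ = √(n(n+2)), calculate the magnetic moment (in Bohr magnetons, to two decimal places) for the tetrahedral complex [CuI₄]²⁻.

Each I⁻ contributes -1; 4 × (-1) = -4. With overall charge -2, Cu is in the +2 oxidation state.
Cu sits in group 11; removing 2 electrons leaves Cu²⁺ with 11 − 2 = 9 d electrons.
Tetrahedral splitting is small, so the complex is high-spin.
Configuration: e^4 t2^5 → 1 unpaired electron.
μ(spin-only) = √[1(1+2)] = √3 ≈ 1.73 Bohr magnetons.

1.73 Bohr magnetons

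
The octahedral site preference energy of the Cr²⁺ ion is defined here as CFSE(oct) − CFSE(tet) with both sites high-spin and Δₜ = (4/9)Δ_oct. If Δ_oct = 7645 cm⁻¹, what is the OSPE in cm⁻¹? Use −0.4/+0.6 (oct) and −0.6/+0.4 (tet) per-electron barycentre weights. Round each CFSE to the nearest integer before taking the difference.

-3228

Group 6 minus oxidation state +2 gives a d⁴ configuration for Cr²⁺.
In an octahedral site d⁴ (HS) is t₂g³ eg¹, giving CFSE(oct) = -0.6Δ_oct = -4587 cm⁻¹.
Tetrahedral: e² t₂², CFSE = 2(−0.6) + 2(+0.4) = -0.4Δₜ = -0.4 × (4/9) × 7645 = -1359 cm⁻¹.
OSPE = -4587 − (-1359) = -3228 cm⁻¹.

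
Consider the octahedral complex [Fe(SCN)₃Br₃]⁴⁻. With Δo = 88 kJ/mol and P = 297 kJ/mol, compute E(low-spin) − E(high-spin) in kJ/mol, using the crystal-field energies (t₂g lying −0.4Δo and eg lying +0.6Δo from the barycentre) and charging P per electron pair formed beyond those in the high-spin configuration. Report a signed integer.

Ligand charges: 3×(-1) from SCN⁻ and 3×(-1) from Br⁻ sum to -6; with overall charge -4, Fe is +2.
Fe sits in group 8; removing 2 electrons leaves Fe²⁺ with 8 − 2 = 6 d electrons.
High-spin d⁶ fills as t₂g⁴ eg² with CFSE 4(−0.4) + 2(+0.6) = -0.4Δo = -35 kJ/mol.
Low-spin: t₂g⁶ eg⁰, orbital CFSE = -2.4Δo = -211 kJ/mol; plus 2 excess pairs × P = +594 kJ/mol; total 383 kJ/mol.
The difference is 383 − (-35) = 418 kJ/mol, so high-spin lies lower.

418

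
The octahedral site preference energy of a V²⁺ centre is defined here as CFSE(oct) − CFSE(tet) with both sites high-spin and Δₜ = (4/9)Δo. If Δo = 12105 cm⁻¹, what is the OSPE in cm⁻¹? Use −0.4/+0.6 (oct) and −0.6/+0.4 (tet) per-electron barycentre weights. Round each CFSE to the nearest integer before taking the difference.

V²⁺: group 5, so d-count = 5 − 2 = 3.
Octahedral high-spin t₂g³ eg⁰: CFSE = -1.2 × 12105 = -14526 cm⁻¹.
In a tetrahedral site the filling is e² t₂¹: CFSE(tet) = -0.8Δₜ = -0.8 × (4/9)(12105) = -4304 cm⁻¹.
OSPE = -14526 − (-4304) = -10222 cm⁻¹.

-10222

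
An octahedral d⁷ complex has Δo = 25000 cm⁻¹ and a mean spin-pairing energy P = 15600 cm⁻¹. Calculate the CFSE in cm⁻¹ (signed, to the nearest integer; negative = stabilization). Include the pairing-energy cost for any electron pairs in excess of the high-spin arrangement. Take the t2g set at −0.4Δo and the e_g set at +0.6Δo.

-29400

With Δo > P the complex is low-spin.
Filling d⁷ accordingly: t2g^6 e_g^1.
Orbital CFSE = -1.8Δo = -1.8 × 25000 = -45000 cm⁻¹.
Excess pairs vs high-spin: 3 − 2 = 1; pairing cost = +15600 cm⁻¹.
Net CFSE = -45000 + 15600 = -29400 cm⁻¹.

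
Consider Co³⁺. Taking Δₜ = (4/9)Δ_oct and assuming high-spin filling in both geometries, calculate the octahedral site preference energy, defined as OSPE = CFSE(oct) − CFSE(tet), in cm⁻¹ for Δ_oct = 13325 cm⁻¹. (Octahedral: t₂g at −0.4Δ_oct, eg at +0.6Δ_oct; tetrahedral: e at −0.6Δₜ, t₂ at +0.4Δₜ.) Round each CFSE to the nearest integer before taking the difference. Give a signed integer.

-1777

Co is in group 9, so Co³⁺ is d⁶ (9 − 3 = 6).
Octahedral high-spin t2g^4 e_g^2: CFSE = -0.4 × 13325 = -5330 cm⁻¹.
In a tetrahedral site the filling is e^3 t2^3: CFSE(tet) = -0.6Δₜ = -0.6 × (4/9)(13325) = -3553 cm⁻¹.
Subtracting, OSPE = -5330 − (-3553) = -1777 cm⁻¹.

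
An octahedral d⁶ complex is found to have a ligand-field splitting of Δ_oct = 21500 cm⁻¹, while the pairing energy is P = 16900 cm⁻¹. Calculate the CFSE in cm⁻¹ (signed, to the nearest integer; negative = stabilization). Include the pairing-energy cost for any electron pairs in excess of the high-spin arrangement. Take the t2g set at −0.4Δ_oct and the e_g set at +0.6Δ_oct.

With Δ_oct > P the complex is low-spin.
That gives t2g^6 e_g^0.
Orbital CFSE = -2.4Δ_oct = -2.4 × 21500 = -51600 cm⁻¹.
Excess pairs vs high-spin: 3 − 1 = 2; pairing cost = +33800 cm⁻¹.
Net CFSE = -51600 + 33800 = -17800 cm⁻¹.

-17800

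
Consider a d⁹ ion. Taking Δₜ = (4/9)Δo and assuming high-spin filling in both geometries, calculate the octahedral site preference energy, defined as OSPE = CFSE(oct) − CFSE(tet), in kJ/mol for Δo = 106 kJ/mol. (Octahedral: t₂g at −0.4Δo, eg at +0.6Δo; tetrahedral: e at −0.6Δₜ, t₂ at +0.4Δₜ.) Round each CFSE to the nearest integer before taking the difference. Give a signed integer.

Octahedral (high-spin): t2g^6 e_g^3, CFSE = 6(−0.4) + 3(+0.6) = -0.6Δo = -0.6 × 106 = -64 kJ/mol.
Tetrahedral: e^4 t2^5, CFSE = 4(−0.6) + 5(+0.4) = -0.4Δₜ = -0.4 × (4/9) × 106 = -19 kJ/mol.
OSPE = CFSE(oct) − CFSE(tet) = -64 − (-19) = -45 kJ/mol.

-45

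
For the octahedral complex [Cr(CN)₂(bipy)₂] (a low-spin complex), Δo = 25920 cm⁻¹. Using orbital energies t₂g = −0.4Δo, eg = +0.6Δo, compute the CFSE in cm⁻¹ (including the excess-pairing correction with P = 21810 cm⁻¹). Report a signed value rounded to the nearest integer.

Ligand charges: 2×(-1) from CN⁻ and 2×(+0) from bipy sum to -2; with overall charge +0, Cr is +2.
Cr sits in group 6; removing 2 electrons leaves Cr²⁺ with 6 − 2 = 4 d electrons.
Electron filling gives t₂g⁴ eg⁰.
CFSE(orbital) = 4×(-0.4Δo) + 0×(0.6Δo) = -1.6Δo; with Δo = 25920 cm⁻¹ that is -41472 cm⁻¹.
Relative to high-spin t₂g³ eg¹ (0 paired), the low-spin configuration has 1 additional pair, contributing +1 × 21810 = +21810 cm⁻¹.
Net CFSE = -41472 + 21810 = -19662 cm⁻¹.

-19662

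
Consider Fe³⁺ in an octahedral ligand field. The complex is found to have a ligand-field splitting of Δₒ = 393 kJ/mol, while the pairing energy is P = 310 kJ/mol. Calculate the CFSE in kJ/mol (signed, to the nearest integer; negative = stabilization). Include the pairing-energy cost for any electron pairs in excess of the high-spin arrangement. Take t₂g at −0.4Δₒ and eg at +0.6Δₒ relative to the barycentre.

-166

Fe³⁺: group 8, so d-count = 8 − 3 = 5.
With Δₒ > P the complex is low-spin.
Configuration: t₂g⁵ eg⁰.
Orbital CFSE = -2.0Δₒ = -2.0 × 393 = -786 kJ/mol.
Excess pairs vs high-spin: 2 − 0 = 2; pairing cost = +620 kJ/mol.
Net CFSE = -786 + 620 = -166 kJ/mol.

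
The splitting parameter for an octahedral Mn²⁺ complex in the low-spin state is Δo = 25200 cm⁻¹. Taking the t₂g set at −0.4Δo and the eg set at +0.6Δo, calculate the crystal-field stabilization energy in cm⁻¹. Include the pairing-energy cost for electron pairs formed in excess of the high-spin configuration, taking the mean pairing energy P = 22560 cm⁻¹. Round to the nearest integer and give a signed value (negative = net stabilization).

-5280

Group 7 minus oxidation state +2 gives a d⁵ configuration for Mn²⁺.
Electron filling gives t₂g⁵ eg⁰.
Orbital CFSE = 5(-0.4) + 0(0.6) = -2.0Δo = -2.0 × 25200 = -50400 cm⁻¹.
Pairing penalty: 2 pairs vs 0 in the high-spin reference → 2 extra × P = 45120 cm⁻¹.
Overall CFSE = -50400 + 45120 = -5280 cm⁻¹.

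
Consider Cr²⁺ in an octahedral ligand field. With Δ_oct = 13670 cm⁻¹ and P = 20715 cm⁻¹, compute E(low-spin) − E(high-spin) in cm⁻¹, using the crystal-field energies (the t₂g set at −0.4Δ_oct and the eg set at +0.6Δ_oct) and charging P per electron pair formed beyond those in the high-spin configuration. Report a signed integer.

Cr sits in group 6; removing 2 electrons leaves Cr²⁺ with 6 − 2 = 4 d electrons.
High-spin: t₂g³ eg¹, CFSE = -0.6Δ_oct = -8202 cm⁻¹.
Low-spin: t₂g⁴ eg⁰, orbital CFSE = -1.6Δ_oct = -21872 cm⁻¹; plus 1 excess pair × P = +20715 cm⁻¹; total -1157 cm⁻¹.
Thus E(LS) − E(HS) = 7045 cm⁻¹.

7045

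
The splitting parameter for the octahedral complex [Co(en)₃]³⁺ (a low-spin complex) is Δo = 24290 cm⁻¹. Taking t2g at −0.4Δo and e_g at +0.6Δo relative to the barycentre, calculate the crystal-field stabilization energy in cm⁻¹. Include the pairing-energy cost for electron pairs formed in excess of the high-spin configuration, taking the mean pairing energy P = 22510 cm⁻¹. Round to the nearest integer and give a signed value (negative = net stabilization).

-13276

en is neutral, so the +3 overall charge sits on Co: oxidation state +3.
Co sits in group 9; removing 3 electrons leaves Co³⁺ with 9 − 3 = 6 d electrons.
Configuration: t2g^6 e_g^0.
CFSE(orbital) = 6×(-0.4Δo) + 0×(0.6Δo) = -2.4Δo; with Δo = 24290 cm⁻¹ that is -58296 cm⁻¹.
Relative to high-spin t2g^4 e_g^2 (1 paired), the low-spin configuration has 2 additional pairs, contributing +2 × 22510 = +45020 cm⁻¹.
Net CFSE = -58296 + 45020 = -13276 cm⁻¹.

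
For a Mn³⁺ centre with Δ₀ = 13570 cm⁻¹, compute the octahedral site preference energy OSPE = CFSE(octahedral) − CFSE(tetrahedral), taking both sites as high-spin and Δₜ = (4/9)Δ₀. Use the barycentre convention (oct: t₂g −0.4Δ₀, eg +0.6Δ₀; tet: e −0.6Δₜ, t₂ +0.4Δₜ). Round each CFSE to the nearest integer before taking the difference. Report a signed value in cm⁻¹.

-5730

Group 7 minus oxidation state +3 gives a d⁴ configuration for Mn³⁺.
In an octahedral site d⁴ (HS) is t2g^3 e_g^1, giving CFSE(oct) = -0.6Δ₀ = -8142 cm⁻¹.
Tetrahedral e^2 t2^2 gives -0.4Δₜ = -0.4 × (4/9) × 13570 = -2412 cm⁻¹.
Subtracting, OSPE = -8142 − (-2412) = -5730 cm⁻¹.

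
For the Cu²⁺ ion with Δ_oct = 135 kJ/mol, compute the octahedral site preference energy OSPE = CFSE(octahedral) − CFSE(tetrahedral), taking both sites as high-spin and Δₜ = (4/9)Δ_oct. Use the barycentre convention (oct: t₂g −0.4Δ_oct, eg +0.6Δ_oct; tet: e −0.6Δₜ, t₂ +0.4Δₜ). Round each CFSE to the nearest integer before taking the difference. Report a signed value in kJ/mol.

-57

Group 11 minus oxidation state +2 gives a d⁹ configuration for Cu²⁺.
In an octahedral site d⁹ (HS) is t₂g⁶ eg³, giving CFSE(oct) = -0.6Δ_oct = -81 kJ/mol.
In a tetrahedral site the filling is e⁴ t₂⁵: CFSE(tet) = -0.4Δₜ = -0.4 × (4/9)(135) = -24 kJ/mol.
Subtracting, OSPE = -81 − (-24) = -57 kJ/mol.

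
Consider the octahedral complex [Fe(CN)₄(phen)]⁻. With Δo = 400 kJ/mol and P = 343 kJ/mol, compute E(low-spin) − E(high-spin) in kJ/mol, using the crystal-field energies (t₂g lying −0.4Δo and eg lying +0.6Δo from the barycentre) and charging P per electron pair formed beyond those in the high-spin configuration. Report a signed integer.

-114

Ligand charges: 4×(-1) from CN⁻ and 1×(+0) from phen sum to -4; with overall charge -1, Fe is +3.
Fe is in group 8, so Fe³⁺ is d⁵ (8 − 3 = 5).
In the high-spin limit (t₂g³ eg²) the orbital term is 0.0Δo = 0 kJ/mol, with no excess pairing.
For low-spin the configuration is t₂g⁵ eg⁰: orbital energy -2.0 × 400 = -800 kJ/mol, and 2 additional pairs relative to high-spin add 686 kJ/mol, giving -114 kJ/mol.
The difference is -114 − (0) = -114 kJ/mol, so low-spin lies lower.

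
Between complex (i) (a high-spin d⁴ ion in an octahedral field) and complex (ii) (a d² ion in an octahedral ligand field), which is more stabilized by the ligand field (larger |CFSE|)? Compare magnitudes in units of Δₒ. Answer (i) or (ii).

(i): t₂g³ eg¹, CFSE = -0.6Δₒ.
(ii): t₂g² eg⁰, CFSE = -0.8Δₒ.
So (ii) has the larger |CFSE|.

(ii)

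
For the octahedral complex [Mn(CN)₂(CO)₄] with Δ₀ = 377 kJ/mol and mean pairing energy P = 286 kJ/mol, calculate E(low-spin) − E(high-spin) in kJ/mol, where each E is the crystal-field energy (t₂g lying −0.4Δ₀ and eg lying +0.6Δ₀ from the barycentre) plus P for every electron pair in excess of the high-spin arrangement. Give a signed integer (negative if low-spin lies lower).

-182

Ligand charges: 2×(-1) from CN⁻ and 4×(+0) from CO sum to -2; with overall charge +0, Mn is +2.
Mn sits in group 7; removing 2 electrons leaves Mn²⁺ with 7 − 2 = 5 d electrons.
In the high-spin limit (t₂g³ eg²) the orbital term is 0.0Δ₀ = 0 kJ/mol, with no excess pairing.
Low-spin t₂g⁵ eg⁰ gives -2.0Δ₀ = -754 kJ/mol, but forming 2 extra pairs costs 2P = 572 kJ/mol, so E(LS) = -754 + 572 = -182 kJ/mol.
E(LS) − E(HS) = -182 − (0) = -182 kJ/mol.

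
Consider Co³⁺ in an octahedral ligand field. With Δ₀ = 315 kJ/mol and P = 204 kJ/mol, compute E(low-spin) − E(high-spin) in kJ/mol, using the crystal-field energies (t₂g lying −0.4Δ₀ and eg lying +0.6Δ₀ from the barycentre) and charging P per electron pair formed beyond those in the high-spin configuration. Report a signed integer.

-222

Co is in group 9, so Co³⁺ is d⁶ (9 − 3 = 6).
In the high-spin limit (t₂g⁴ eg²) the orbital term is -0.4Δ₀ = -126 kJ/mol, with no excess pairing.
For low-spin the configuration is t₂g⁶ eg⁰: orbital energy -2.4 × 315 = -756 kJ/mol, and 2 additional pairs relative to high-spin add 408 kJ/mol, giving -348 kJ/mol.
Thus E(LS) − E(HS) = -222 kJ/mol.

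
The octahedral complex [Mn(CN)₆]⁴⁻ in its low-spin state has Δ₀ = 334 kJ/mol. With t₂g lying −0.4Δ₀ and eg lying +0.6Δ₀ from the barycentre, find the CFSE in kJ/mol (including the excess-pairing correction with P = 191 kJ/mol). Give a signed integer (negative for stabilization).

Each CN⁻ contributes -1; 6 × (-1) = -6. With overall charge -4, Mn is in the +2 oxidation state.
Mn is in group 7, so Mn²⁺ is d⁵ (7 − 2 = 5).
The d⁵ electrons fill as t₂g⁵ eg⁰.
CFSE(orbital) = 5×(-0.4Δ₀) + 0×(0.6Δ₀) = -2.0Δ₀; with Δ₀ = 334 kJ/mol that is -668 kJ/mol.
Relative to high-spin t₂g³ eg² (0 paired), the low-spin configuration has 2 additional pairs, contributing +2 × 191 = +382 kJ/mol.
Net CFSE = -668 + 382 = -286 kJ/mol.

-286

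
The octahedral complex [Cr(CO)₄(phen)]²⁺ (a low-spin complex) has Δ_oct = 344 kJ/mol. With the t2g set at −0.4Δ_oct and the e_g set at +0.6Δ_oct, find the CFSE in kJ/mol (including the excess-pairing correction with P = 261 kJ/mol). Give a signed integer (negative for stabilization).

Ligand charges: 4×(+0) from CO and 1×(+0) from phen sum to +0; with overall charge +2, Cr is +2.
Cr sits in group 6; removing 2 electrons leaves Cr²⁺ with 6 − 2 = 4 d electrons.
Electron filling gives t2g^4 e_g^0.
The orbital stabilization is -1.6Δ_oct = -1.6 × 344 = -550 kJ/mol.
Relative to high-spin t2g^3 e_g^1 (0 paired), the low-spin configuration has 1 additional pair, contributing +1 × 261 = +261 kJ/mol.
Overall CFSE = -550 + 261 = -289 kJ/mol.

-289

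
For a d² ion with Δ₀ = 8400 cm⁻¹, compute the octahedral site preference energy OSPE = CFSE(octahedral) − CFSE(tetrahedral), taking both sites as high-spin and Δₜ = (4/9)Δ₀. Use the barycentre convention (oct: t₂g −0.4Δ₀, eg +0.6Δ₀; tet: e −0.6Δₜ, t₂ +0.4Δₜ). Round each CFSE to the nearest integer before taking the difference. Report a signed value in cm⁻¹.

Octahedral (high-spin): t₂g² eg⁰, CFSE = 2(−0.4) + 0(+0.6) = -0.8Δ₀ = -0.8 × 8400 = -6720 cm⁻¹.
Tetrahedral e² t₂⁰ gives -1.2Δₜ = -1.2 × (4/9) × 8400 = -4480 cm⁻¹.
OSPE = -6720 − (-4480) = -2240 cm⁻¹.

-2240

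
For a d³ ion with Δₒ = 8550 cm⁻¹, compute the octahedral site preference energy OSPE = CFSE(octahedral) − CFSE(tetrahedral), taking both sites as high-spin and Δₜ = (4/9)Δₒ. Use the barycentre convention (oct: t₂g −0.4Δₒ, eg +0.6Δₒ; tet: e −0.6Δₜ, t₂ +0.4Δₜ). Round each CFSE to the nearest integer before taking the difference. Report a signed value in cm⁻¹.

-7220

Octahedral high-spin t2g^3 e_g^0: CFSE = -1.2 × 8550 = -10260 cm⁻¹.
In a tetrahedral site the filling is e^2 t2^1: CFSE(tet) = -0.8Δₜ = -0.8 × (4/9)(8550) = -3040 cm⁻¹.
OSPE = -10260 − (-3040) = -7220 cm⁻¹.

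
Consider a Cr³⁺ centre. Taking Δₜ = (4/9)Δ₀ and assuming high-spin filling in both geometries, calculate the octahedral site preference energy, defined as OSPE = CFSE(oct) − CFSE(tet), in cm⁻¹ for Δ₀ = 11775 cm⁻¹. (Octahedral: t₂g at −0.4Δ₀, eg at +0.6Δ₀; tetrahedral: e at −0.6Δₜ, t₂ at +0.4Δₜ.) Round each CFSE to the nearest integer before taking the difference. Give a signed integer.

Group 6 minus oxidation state +3 gives a d³ configuration for Cr³⁺.
Octahedral (high-spin): t₂g³ eg⁰, CFSE = 3(−0.4) + 0(+0.6) = -1.2Δ₀ = -1.2 × 11775 = -14130 cm⁻¹.
Tetrahedral: e² t₂¹, CFSE = 2(−0.6) + 1(+0.4) = -0.8Δₜ = -0.8 × (4/9) × 11775 = -4187 cm⁻¹.
OSPE = CFSE(oct) − CFSE(tet) = -14130 − (-4187) = -9943 cm⁻¹.

-9943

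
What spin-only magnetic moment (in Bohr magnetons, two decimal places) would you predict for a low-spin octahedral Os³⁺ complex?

Os is in group 8, so Os³⁺ is d⁵ (8 − 3 = 5).
Configuration: t₂g⁵ eg⁰ → 1 unpaired electron.
μ(spin-only) = √[1(1+2)] = √3 ≈ 1.73 Bohr magnetons.

1.73 Bohr magnetons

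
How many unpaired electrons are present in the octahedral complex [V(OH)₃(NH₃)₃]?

Ligand charges: 3×(-1) from OH⁻ and 3×(+0) from NH₃ sum to -3; with overall charge +0, V is +3.
V sits in group 5; removing 3 electrons leaves V³⁺ with 5 − 3 = 2 d electrons.
Configuration: t₂g² eg⁰, giving 2 unpaired electrons.

2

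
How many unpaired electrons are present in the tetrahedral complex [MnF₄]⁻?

Each F⁻ contributes -1; 4 × (-1) = -4. With overall charge -1, Mn is in the +3 oxidation state.
Mn is in group 7, so Mn³⁺ is d⁴ (7 − 3 = 4).
Tetrahedral fields are weak (Δₜ ≈ 4/9 Δₒ), so electrons fill high-spin.
Configuration: e² t₂², giving 4 unpaired electrons.

4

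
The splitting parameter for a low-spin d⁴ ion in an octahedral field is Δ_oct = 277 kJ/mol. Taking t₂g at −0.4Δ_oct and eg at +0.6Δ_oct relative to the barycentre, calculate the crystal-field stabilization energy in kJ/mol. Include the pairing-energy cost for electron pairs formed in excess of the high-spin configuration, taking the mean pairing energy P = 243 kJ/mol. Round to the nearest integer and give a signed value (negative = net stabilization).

Configuration: t₂g⁴ eg⁰.
CFSE(orbital) = 4×(-0.4Δ_oct) + 0×(0.6Δ_oct) = -1.6Δ_oct; with Δ_oct = 277 kJ/mol that is -443 kJ/mol.
Pairing penalty: 1 pair vs 0 in the high-spin reference → 1 extra × P = 243 kJ/mol.
Combining: -443 + 243 = -200 kJ/mol.

-200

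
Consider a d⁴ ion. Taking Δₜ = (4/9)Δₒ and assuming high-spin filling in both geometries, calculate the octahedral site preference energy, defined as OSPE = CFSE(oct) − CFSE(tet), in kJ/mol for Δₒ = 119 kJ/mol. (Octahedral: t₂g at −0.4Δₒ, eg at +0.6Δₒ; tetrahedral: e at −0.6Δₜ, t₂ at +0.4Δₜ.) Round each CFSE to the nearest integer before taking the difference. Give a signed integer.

-50

Octahedral (high-spin): t2g^3 e_g^1, CFSE = 3(−0.4) + 1(+0.6) = -0.6Δₒ = -0.6 × 119 = -71 kJ/mol.
Tetrahedral: e^2 t2^2, CFSE = 2(−0.6) + 2(+0.4) = -0.4Δₜ = -0.4 × (4/9) × 119 = -21 kJ/mol.
Subtracting, OSPE = -71 − (-21) = -50 kJ/mol.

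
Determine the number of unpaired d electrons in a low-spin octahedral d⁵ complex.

1

Configuration: t2g^5 e_g^0, giving 1 unpaired electron.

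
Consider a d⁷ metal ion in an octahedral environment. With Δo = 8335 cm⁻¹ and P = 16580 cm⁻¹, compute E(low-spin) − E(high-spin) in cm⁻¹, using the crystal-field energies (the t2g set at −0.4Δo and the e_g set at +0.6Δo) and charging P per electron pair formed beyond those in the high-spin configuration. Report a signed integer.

High-spin d⁷ fills as t2g^5 e_g^2 with CFSE 5(−0.4) + 2(+0.6) = -0.8Δo = -6668 cm⁻¹.
For low-spin the configuration is t2g^6 e_g^1: orbital energy -1.8 × 8335 = -15003 cm⁻¹, and 1 additional pair relative to high-spin adds 16580 cm⁻¹, giving 1577 cm⁻¹.
E(LS) − E(HS) = 1577 − (-6668) = 8245 cm⁻¹.

8245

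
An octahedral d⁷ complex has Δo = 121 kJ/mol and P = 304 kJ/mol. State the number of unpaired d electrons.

With Δo < P the complex is high-spin.
That gives t2g^5 e_g^2.
Unpaired electrons: 3.

3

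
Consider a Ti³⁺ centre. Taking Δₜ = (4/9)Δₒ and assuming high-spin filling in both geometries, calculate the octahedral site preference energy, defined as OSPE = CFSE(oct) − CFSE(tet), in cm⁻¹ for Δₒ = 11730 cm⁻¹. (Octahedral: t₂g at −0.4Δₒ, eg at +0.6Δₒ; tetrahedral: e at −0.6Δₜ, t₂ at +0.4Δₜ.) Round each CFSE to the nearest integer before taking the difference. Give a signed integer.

-1564

Ti³⁺: group 4, so d-count = 4 − 3 = 1.
In an octahedral site d¹ (HS) is t₂g¹ eg⁰, giving CFSE(oct) = -0.4Δₒ = -4692 cm⁻¹.
Tetrahedral e¹ t₂⁰ gives -0.6Δₜ = -0.6 × (4/9) × 11730 = -3128 cm⁻¹.
Subtracting, OSPE = -4692 − (-3128) = -1564 cm⁻¹.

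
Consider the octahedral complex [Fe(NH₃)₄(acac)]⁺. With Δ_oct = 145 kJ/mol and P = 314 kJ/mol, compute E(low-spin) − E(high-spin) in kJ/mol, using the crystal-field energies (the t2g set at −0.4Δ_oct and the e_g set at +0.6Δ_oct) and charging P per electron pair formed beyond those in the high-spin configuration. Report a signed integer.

Ligand charges: 4×(+0) from NH₃ and 1×(-1) from acac⁻ sum to -1; with overall charge +1, Fe is +2.
Fe²⁺: group 8, so d-count = 8 − 2 = 6.
In the high-spin limit (t2g^4 e_g^2) the orbital term is -0.4Δ_oct = -58 kJ/mol, with no excess pairing.
Low-spin: t2g^6 e_g^0, orbital CFSE = -2.4Δ_oct = -348 kJ/mol; plus 2 excess pairs × P = +628 kJ/mol; total 280 kJ/mol.
Thus E(LS) − E(HS) = 338 kJ/mol.

338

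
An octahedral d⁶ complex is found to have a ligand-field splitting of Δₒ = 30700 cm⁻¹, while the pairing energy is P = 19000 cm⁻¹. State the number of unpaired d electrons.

With Δₒ > P the complex is low-spin.
That gives t₂g⁶ eg⁰.
Unpaired electrons: 0.

0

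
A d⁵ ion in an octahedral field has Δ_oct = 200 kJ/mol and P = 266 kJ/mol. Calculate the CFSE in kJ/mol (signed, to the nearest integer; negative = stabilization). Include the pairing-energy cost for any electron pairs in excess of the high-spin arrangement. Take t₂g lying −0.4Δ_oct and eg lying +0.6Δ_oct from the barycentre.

Δ_oct < P, so pairing is avoided: the ground state is high-spin.
That gives t₂g³ eg².
Orbital CFSE = 0.0Δ_oct = 0.0 × 200 = 0 kJ/mol.
High-spin has no excess pairs, so no pairing correction applies.

0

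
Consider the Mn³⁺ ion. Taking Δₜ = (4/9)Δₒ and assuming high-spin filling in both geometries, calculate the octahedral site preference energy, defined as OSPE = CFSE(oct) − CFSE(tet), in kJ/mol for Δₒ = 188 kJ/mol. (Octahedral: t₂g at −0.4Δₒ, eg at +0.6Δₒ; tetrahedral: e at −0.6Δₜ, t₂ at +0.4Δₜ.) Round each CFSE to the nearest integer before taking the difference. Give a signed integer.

Group 7 minus oxidation state +3 gives a d⁴ configuration for Mn³⁺.
Octahedral high-spin t₂g³ eg¹: CFSE = -0.6 × 188 = -113 kJ/mol.
Tetrahedral: e² t₂², CFSE = 2(−0.6) + 2(+0.4) = -0.4Δₜ = -0.4 × (4/9) × 188 = -33 kJ/mol.
OSPE = -113 − (-33) = -80 kJ/mol.

-80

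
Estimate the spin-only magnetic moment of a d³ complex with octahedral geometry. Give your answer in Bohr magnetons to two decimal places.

3.87 Bohr magnetons

Configuration: t2g^3 e_g^0 → 3 unpaired electrons.
μ(spin-only) = √[3(3+2)] = √15 ≈ 3.87 Bohr magnetons.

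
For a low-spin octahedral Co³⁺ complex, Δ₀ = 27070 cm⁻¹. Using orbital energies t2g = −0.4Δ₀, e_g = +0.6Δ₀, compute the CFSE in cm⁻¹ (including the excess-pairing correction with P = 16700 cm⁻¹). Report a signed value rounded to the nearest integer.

-31568

Co is in group 9, so Co³⁺ is d⁶ (9 − 3 = 6).
Configuration: t2g^6 e_g^0.
CFSE(orbital) = 6×(-0.4Δ₀) + 0×(0.6Δ₀) = -2.4Δ₀; with Δ₀ = 27070 cm⁻¹ that is -64968 cm⁻¹.
High-spin d⁶ would be t2g^4 e_g^2 with 1 pair; low-spin has 3, so 2 excess pairs cost +2P = +33400 cm⁻¹.
Combining: -64968 + 33400 = -31568 cm⁻¹.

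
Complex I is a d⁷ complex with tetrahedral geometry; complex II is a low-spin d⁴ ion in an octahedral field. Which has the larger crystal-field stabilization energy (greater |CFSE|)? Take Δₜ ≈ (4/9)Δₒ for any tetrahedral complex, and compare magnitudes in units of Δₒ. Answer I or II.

II

I: With tetrahedral geometry the complex is necessarily high-spin; e⁴ t₂³, CFSE = -1.2Δₜ ≈ -0.53Δₒ.
II: t₂g⁴ eg⁰, CFSE = -1.6Δₒ.
So II has the larger |CFSE|.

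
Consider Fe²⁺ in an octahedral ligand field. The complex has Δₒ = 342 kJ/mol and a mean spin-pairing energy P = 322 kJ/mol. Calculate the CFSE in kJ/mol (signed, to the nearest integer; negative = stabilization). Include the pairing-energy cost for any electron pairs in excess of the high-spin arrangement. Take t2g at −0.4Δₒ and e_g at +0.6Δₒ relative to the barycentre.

-177

Fe sits in group 8; removing 2 electrons leaves Fe²⁺ with 8 − 2 = 6 d electrons.
Δₒ > P, so pairing is preferred: the ground state is low-spin.
Filling d⁶ accordingly: t2g^6 e_g^0.
Orbital CFSE = -2.4Δₒ = -2.4 × 342 = -821 kJ/mol.
Excess pairs vs high-spin: 3 − 1 = 2; pairing cost = +644 kJ/mol.
Net CFSE = -821 + 644 = -177 kJ/mol.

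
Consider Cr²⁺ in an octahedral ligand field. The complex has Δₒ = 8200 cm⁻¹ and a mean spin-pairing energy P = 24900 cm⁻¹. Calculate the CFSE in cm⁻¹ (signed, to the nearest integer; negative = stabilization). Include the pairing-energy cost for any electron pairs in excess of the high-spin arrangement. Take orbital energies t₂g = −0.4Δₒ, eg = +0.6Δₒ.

-4920

Cr²⁺: group 6, so d-count = 6 − 2 = 4.
Since Δₒ = 8200 cm⁻¹ < P = 24900 cm⁻¹, the complex adopts the high-spin configuration.
Configuration: t₂g³ eg¹.
Orbital CFSE = -0.6Δₒ = -0.6 × 8200 = -4920 cm⁻¹.
High-spin has no excess pairs, so no pairing correction applies.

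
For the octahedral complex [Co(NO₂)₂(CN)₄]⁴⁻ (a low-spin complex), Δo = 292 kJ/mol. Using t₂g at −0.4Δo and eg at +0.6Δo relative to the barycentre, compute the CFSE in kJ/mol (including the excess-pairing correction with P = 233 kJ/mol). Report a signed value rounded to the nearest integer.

Ligand charges: 2×(-1) from NO₂⁻ and 4×(-1) from CN⁻ sum to -6; with overall charge -4, Co is +2.
Co is in group 9, so Co²⁺ is d⁷ (9 − 2 = 7).
Configuration: t₂g⁶ eg¹.
Orbital CFSE = 6(-0.4) + 1(0.6) = -1.8Δo = -1.8 × 292 = -526 kJ/mol.
High-spin d⁷ would be t₂g⁵ eg² with 2 pairs; low-spin has 3, so 1 excess pair costs +1P = +233 kJ/mol.
Net CFSE = -526 + 233 = -293 kJ/mol.

-293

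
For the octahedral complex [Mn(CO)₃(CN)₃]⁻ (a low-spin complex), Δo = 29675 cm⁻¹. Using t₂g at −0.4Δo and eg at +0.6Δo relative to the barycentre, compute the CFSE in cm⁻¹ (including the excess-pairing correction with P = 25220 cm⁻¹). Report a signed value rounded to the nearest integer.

-8910

Ligand charges: 3×(+0) from CO and 3×(-1) from CN⁻ sum to -3; with overall charge -1, Mn is +2.
Group 7 minus oxidation state +2 gives a d⁵ configuration for Mn²⁺.
The d⁵ electrons fill as t₂g⁵ eg⁰.
The orbital stabilization is -2.0Δo = -2.0 × 29675 = -59350 cm⁻¹.
Pairing penalty: 2 pairs vs 0 in the high-spin reference → 2 extra × P = 50440 cm⁻¹.
Overall CFSE = -59350 + 50440 = -8910 cm⁻¹.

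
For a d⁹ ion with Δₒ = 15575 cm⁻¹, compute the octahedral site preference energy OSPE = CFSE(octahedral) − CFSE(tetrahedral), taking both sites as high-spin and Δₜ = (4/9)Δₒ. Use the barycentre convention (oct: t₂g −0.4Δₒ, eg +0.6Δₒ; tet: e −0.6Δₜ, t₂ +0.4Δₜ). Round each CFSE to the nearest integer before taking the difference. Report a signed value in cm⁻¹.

-6576

In an octahedral site d⁹ (HS) is t2g^6 e_g^3, giving CFSE(oct) = -0.6Δₒ = -9345 cm⁻¹.
Tetrahedral e^4 t2^5 gives -0.4Δₜ = -0.4 × (4/9) × 15575 = -2769 cm⁻¹.
OSPE = CFSE(oct) − CFSE(tet) = -9345 − (-2769) = -6576 cm⁻¹.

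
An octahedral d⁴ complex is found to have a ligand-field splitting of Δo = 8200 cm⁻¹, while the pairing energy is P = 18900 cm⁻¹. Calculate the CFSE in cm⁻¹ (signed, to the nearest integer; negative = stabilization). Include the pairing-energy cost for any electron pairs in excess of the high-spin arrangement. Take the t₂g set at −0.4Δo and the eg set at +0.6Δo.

-4920

Since Δo = 8200 cm⁻¹ < P = 18900 cm⁻¹, the complex adopts the high-spin configuration.
Filling d⁴ accordingly: t₂g³ eg¹.
Orbital CFSE = -0.6Δo = -0.6 × 8200 = -4920 cm⁻¹.
High-spin has no excess pairs, so no pairing correction applies.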